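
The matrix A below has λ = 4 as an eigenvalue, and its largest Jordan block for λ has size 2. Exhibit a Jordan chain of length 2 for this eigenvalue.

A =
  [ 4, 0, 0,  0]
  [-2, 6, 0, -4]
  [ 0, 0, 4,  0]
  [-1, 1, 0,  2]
A Jordan chain for λ = 4 of length 2:
v_1 = (0, -2, 0, -1)ᵀ
v_2 = (1, 0, 0, 0)ᵀ

Let N = A − (4)·I. We want v_2 with N^2 v_2 = 0 but N^1 v_2 ≠ 0; then v_{j-1} := N · v_j for j = 2, …, 2.

Pick v_2 = (1, 0, 0, 0)ᵀ.
Then v_1 = N · v_2 = (0, -2, 0, -1)ᵀ.

Sanity check: (A − (4)·I) v_1 = (0, 0, 0, 0)ᵀ = 0. ✓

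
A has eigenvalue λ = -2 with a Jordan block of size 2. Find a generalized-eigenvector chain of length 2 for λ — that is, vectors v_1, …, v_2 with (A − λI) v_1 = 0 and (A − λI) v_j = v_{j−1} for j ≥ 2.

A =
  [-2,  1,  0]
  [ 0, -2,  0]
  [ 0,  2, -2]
A Jordan chain for λ = -2 of length 2:
v_1 = (1, 0, 2)ᵀ
v_2 = (0, 1, 0)ᵀ

Let N = A − (-2)·I. We want v_2 with N^2 v_2 = 0 but N^1 v_2 ≠ 0; then v_{j-1} := N · v_j for j = 2, …, 2.

Pick v_2 = (0, 1, 0)ᵀ.
Then v_1 = N · v_2 = (1, 0, 2)ᵀ.

Sanity check: (A − (-2)·I) v_1 = (0, 0, 0)ᵀ = 0. ✓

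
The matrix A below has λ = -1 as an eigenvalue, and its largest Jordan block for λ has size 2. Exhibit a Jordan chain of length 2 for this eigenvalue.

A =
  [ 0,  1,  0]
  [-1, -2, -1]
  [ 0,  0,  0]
A Jordan chain for λ = -1 of length 2:
v_1 = (1, -1, 0)ᵀ
v_2 = (1, 0, 0)ᵀ

Let N = A − (-1)·I. We want v_2 with N^2 v_2 = 0 but N^1 v_2 ≠ 0; then v_{j-1} := N · v_j for j = 2, …, 2.

Pick v_2 = (1, 0, 0)ᵀ.
Then v_1 = N · v_2 = (1, -1, 0)ᵀ.

Sanity check: (A − (-1)·I) v_1 = (0, 0, 0)ᵀ = 0. ✓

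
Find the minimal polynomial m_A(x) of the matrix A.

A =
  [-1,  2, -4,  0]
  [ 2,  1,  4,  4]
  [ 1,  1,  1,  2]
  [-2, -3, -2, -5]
x^2 + 2*x + 1

The characteristic polynomial is χ_A(x) = (x + 1)^4, so the eigenvalues are known. The minimal polynomial is
  m_A(x) = Π_λ (x − λ)^{k_λ}
where k_λ is the size of the *largest* Jordan block for λ (equivalently, the smallest k with (A − λI)^k v = 0 for every generalised eigenvector v of λ).

  λ = -1: largest Jordan block has size 2, contributing (x + 1)^2

So m_A(x) = (x + 1)^2 = x^2 + 2*x + 1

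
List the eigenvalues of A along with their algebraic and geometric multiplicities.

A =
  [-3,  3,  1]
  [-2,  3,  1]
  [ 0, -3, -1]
λ = -1: alg = 1, geom = 1; λ = 0: alg = 2, geom = 1

Step 1 — factor the characteristic polynomial to read off the algebraic multiplicities:
  χ_A(x) = x^2*(x + 1)

Step 2 — compute geometric multiplicities via the rank-nullity identity g(λ) = n − rank(A − λI):
  rank(A − (-1)·I) = 2, so dim ker(A − (-1)·I) = n − 2 = 1
  rank(A − (0)·I) = 2, so dim ker(A − (0)·I) = n − 2 = 1

Summary:
  λ = -1: algebraic multiplicity = 1, geometric multiplicity = 1
  λ = 0: algebraic multiplicity = 2, geometric multiplicity = 1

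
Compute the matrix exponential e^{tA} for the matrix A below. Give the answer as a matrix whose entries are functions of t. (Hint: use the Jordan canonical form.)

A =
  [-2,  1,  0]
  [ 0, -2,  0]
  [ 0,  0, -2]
e^{tA} =
  [exp(-2*t), t*exp(-2*t), 0]
  [0, exp(-2*t), 0]
  [0, 0, exp(-2*t)]

Strategy: write A = P · J · P⁻¹ where J is a Jordan canonical form, so e^{tA} = P · e^{tJ} · P⁻¹, and e^{tJ} can be computed block-by-block.

A has Jordan form
J =
  [-2,  1,  0]
  [ 0, -2,  0]
  [ 0,  0, -2]
(up to reordering of blocks).

Per-block formulas:
  For a 1×1 block at λ = -2: exp(t · [-2]) = [e^(-2t)].
  For a 2×2 Jordan block J_2(-2): exp(t · J_2(-2)) = e^(-2t)·(I + t·N), where N is the 2×2 nilpotent shift.

After assembling e^{tJ} and conjugating by P, we get:

e^{tA} =
  [exp(-2*t), t*exp(-2*t), 0]
  [0, exp(-2*t), 0]
  [0, 0, exp(-2*t)]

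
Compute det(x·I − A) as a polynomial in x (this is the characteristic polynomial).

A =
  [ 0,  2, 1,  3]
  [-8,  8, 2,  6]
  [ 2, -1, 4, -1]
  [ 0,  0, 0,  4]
x^4 - 16*x^3 + 96*x^2 - 256*x + 256

Expanding det(x·I − A) (e.g. by cofactor expansion or by noting that A is similar to its Jordan form J, which has the same characteristic polynomial as A) gives
  χ_A(x) = x^4 - 16*x^3 + 96*x^2 - 256*x + 256
which factors as (x - 4)^4. The eigenvalues (with algebraic multiplicities) are λ = 4 with multiplicity 4.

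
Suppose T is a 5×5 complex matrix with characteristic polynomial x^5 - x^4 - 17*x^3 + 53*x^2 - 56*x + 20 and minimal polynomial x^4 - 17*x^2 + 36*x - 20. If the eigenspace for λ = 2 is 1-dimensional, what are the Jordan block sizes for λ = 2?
Block sizes for λ = 2: [2]

Step 1 — from the characteristic polynomial, algebraic multiplicity of λ = 2 is 2. From dim ker(T − (2)·I) = 1, there are exactly 1 Jordan blocks for λ = 2.
Step 2 — from the minimal polynomial, the factor (x − 2)^2 tells us the largest block for λ = 2 has size 2.
Step 3 — with total size 2, 1 blocks, and largest block 2, the block sizes (in nonincreasing order) are [2].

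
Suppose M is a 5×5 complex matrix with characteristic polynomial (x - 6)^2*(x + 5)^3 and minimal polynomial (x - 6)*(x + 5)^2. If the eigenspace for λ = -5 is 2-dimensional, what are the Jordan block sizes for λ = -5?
Block sizes for λ = -5: [2, 1]

Step 1 — from the characteristic polynomial, algebraic multiplicity of λ = -5 is 3. From dim ker(M − (-5)·I) = 2, there are exactly 2 Jordan blocks for λ = -5.
Step 2 — from the minimal polynomial, the factor (x + 5)^2 tells us the largest block for λ = -5 has size 2.
Step 3 — with total size 3, 2 blocks, and largest block 2, the block sizes (in nonincreasing order) are [2, 1].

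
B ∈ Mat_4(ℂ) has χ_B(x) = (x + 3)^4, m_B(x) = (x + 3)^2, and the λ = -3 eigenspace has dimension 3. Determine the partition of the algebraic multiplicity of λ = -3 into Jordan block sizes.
Block sizes for λ = -3: [2, 1, 1]

Step 1 — from the characteristic polynomial, algebraic multiplicity of λ = -3 is 4. From dim ker(B − (-3)·I) = 3, there are exactly 3 Jordan blocks for λ = -3.
Step 2 — from the minimal polynomial, the factor (x + 3)^2 tells us the largest block for λ = -3 has size 2.
Step 3 — with total size 4, 3 blocks, and largest block 2, the block sizes (in nonincreasing order) are [2, 1, 1].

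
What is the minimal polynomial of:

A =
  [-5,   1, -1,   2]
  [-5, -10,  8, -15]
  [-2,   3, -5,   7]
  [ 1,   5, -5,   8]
x^4 + 12*x^3 + 52*x^2 + 96*x + 64

The characteristic polynomial is χ_A(x) = (x + 2)^2*(x + 4)^2, so the eigenvalues are known. The minimal polynomial is
  m_A(x) = Π_λ (x − λ)^{k_λ}
where k_λ is the size of the *largest* Jordan block for λ (equivalently, the smallest k with (A − λI)^k v = 0 for every generalised eigenvector v of λ).

  λ = -4: largest Jordan block has size 2, contributing (x + 4)^2
  λ = -2: largest Jordan block has size 2, contributing (x + 2)^2

So m_A(x) = (x + 2)^2*(x + 4)^2 = x^4 + 12*x^3 + 52*x^2 + 96*x + 64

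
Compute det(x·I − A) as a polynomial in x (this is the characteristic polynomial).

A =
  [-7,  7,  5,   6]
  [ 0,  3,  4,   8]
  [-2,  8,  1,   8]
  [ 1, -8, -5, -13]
x^4 + 16*x^3 + 90*x^2 + 200*x + 125

Expanding det(x·I − A) (e.g. by cofactor expansion or by noting that A is similar to its Jordan form J, which has the same characteristic polynomial as A) gives
  χ_A(x) = x^4 + 16*x^3 + 90*x^2 + 200*x + 125
which factors as (x + 1)*(x + 5)^3. The eigenvalues (with algebraic multiplicities) are λ = -5 with multiplicity 3, λ = -1 with multiplicity 1.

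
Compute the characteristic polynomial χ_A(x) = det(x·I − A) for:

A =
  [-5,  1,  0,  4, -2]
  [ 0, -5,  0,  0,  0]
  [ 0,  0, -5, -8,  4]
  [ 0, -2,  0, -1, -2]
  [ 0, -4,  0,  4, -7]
x^5 + 23*x^4 + 210*x^3 + 950*x^2 + 2125*x + 1875

Expanding det(x·I − A) (e.g. by cofactor expansion or by noting that A is similar to its Jordan form J, which has the same characteristic polynomial as A) gives
  χ_A(x) = x^5 + 23*x^4 + 210*x^3 + 950*x^2 + 2125*x + 1875
which factors as (x + 3)*(x + 5)^4. The eigenvalues (with algebraic multiplicities) are λ = -5 with multiplicity 4, λ = -3 with multiplicity 1.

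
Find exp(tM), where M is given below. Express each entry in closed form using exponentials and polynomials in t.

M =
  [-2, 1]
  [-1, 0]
e^{tM} =
  [-t*exp(-t) + exp(-t), t*exp(-t)]
  [-t*exp(-t), t*exp(-t) + exp(-t)]

Strategy: write M = P · J · P⁻¹ where J is a Jordan canonical form, so e^{tM} = P · e^{tJ} · P⁻¹, and e^{tJ} can be computed block-by-block.

M has Jordan form
J =
  [-1,  1]
  [ 0, -1]
(up to reordering of blocks).

Per-block formulas:
  For a 2×2 Jordan block J_2(-1): exp(t · J_2(-1)) = e^(-1t)·(I + t·N), where N is the 2×2 nilpotent shift.

After assembling e^{tJ} and conjugating by P, we get:

e^{tM} =
  [-t*exp(-t) + exp(-t), t*exp(-t)]
  [-t*exp(-t), t*exp(-t) + exp(-t)]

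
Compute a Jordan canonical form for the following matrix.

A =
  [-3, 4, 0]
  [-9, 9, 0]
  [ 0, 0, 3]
J_2(3) ⊕ J_1(3)

The characteristic polynomial is
  det(x·I − A) = x^3 - 9*x^2 + 27*x - 27 = (x - 3)^3

Eigenvalues and multiplicities (the geometric multiplicity of λ is n − rank(A − λI), which equals the number of Jordan blocks for λ):
  λ = 3: algebraic multiplicity = 3, geometric multiplicity = 2

Determining the block sizes for each eigenvalue:
  λ = 3: 2 blocks summing to 3 forces exactly one block of size 2 and the rest size 1 → block sizes [2, 1]

Assembling the blocks gives a Jordan form
J =
  [3, 1, 0]
  [0, 3, 0]
  [0, 0, 3]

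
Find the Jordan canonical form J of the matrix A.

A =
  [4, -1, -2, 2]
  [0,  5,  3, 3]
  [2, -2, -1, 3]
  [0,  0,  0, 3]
J_1(2) ⊕ J_3(3)

The characteristic polynomial is
  det(x·I − A) = x^4 - 11*x^3 + 45*x^2 - 81*x + 54 = (x - 3)^3*(x - 2)

Eigenvalues and multiplicities (the geometric multiplicity of λ is n − rank(A − λI), which equals the number of Jordan blocks for λ):
  λ = 2: algebraic multiplicity = 1, geometric multiplicity = 1
  λ = 3: algebraic multiplicity = 3, geometric multiplicity = 1

Determining the block sizes for each eigenvalue:
  λ = 2: one block (gm = 1), so the single block has size am = 1 → block sizes [1]
  λ = 3: one block (gm = 1), so the single block has size am = 3 → block sizes [3]

Assembling the blocks gives a Jordan form
J =
  [2, 0, 0, 0]
  [0, 3, 1, 0]
  [0, 0, 3, 1]
  [0, 0, 0, 3]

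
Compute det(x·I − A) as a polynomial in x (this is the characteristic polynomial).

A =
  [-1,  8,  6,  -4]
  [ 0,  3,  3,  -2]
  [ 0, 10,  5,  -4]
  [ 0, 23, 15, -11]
x^4 + 4*x^3 + 6*x^2 + 4*x + 1

Expanding det(x·I − A) (e.g. by cofactor expansion or by noting that A is similar to its Jordan form J, which has the same characteristic polynomial as A) gives
  χ_A(x) = x^4 + 4*x^3 + 6*x^2 + 4*x + 1
which factors as (x + 1)^4. The eigenvalues (with algebraic multiplicities) are λ = -1 with multiplicity 4.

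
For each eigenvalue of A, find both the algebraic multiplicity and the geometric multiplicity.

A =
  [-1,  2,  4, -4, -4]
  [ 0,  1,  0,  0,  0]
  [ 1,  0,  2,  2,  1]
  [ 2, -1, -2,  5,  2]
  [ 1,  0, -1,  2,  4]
λ = 1: alg = 2, geom = 1; λ = 3: alg = 3, geom = 2

Step 1 — factor the characteristic polynomial to read off the algebraic multiplicities:
  χ_A(x) = (x - 3)^3*(x - 1)^2

Step 2 — compute geometric multiplicities via the rank-nullity identity g(λ) = n − rank(A − λI):
  rank(A − (1)·I) = 4, so dim ker(A − (1)·I) = n − 4 = 1
  rank(A − (3)·I) = 3, so dim ker(A − (3)·I) = n − 3 = 2

Summary:
  λ = 1: algebraic multiplicity = 2, geometric multiplicity = 1
  λ = 3: algebraic multiplicity = 3, geometric multiplicity = 2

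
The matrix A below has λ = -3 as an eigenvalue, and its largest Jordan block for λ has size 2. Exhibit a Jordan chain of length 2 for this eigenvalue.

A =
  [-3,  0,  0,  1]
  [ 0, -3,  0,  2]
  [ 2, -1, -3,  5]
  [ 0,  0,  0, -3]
A Jordan chain for λ = -3 of length 2:
v_1 = (0, 0, 2, 0)ᵀ
v_2 = (1, 0, 0, 0)ᵀ

Let N = A − (-3)·I. We want v_2 with N^2 v_2 = 0 but N^1 v_2 ≠ 0; then v_{j-1} := N · v_j for j = 2, …, 2.

Pick v_2 = (1, 0, 0, 0)ᵀ.
Then v_1 = N · v_2 = (0, 0, 2, 0)ᵀ.

Sanity check: (A − (-3)·I) v_1 = (0, 0, 0, 0)ᵀ = 0. ✓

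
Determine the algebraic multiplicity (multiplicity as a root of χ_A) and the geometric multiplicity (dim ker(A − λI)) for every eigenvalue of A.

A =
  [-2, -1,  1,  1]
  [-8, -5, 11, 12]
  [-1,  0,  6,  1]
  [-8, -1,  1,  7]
λ = -3: alg = 2, geom = 1; λ = 6: alg = 2, geom = 1

Step 1 — factor the characteristic polynomial to read off the algebraic multiplicities:
  χ_A(x) = (x - 6)^2*(x + 3)^2

Step 2 — compute geometric multiplicities via the rank-nullity identity g(λ) = n − rank(A − λI):
  rank(A − (-3)·I) = 3, so dim ker(A − (-3)·I) = n − 3 = 1
  rank(A − (6)·I) = 3, so dim ker(A − (6)·I) = n − 3 = 1

Summary:
  λ = -3: algebraic multiplicity = 2, geometric multiplicity = 1
  λ = 6: algebraic multiplicity = 2, geometric multiplicity = 1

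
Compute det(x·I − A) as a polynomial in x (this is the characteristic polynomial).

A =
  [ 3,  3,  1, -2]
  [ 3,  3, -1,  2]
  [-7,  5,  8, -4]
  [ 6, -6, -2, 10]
x^4 - 24*x^3 + 216*x^2 - 864*x + 1296

Expanding det(x·I − A) (e.g. by cofactor expansion or by noting that A is similar to its Jordan form J, which has the same characteristic polynomial as A) gives
  χ_A(x) = x^4 - 24*x^3 + 216*x^2 - 864*x + 1296
which factors as (x - 6)^4. The eigenvalues (with algebraic multiplicities) are λ = 6 with multiplicity 4.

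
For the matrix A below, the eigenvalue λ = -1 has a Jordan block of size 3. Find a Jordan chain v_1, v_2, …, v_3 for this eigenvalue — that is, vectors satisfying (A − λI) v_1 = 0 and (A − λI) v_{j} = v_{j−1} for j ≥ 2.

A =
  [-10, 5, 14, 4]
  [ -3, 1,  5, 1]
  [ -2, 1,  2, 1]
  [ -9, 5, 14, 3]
A Jordan chain for λ = -1 of length 3:
v_1 = (2, 2, 0, 2)ᵀ
v_2 = (-9, -3, -2, -9)ᵀ
v_3 = (1, 0, 0, 0)ᵀ

Let N = A − (-1)·I. We want v_3 with N^3 v_3 = 0 but N^2 v_3 ≠ 0; then v_{j-1} := N · v_j for j = 3, …, 2.

Pick v_3 = (1, 0, 0, 0)ᵀ.
Then v_2 = N · v_3 = (-9, -3, -2, -9)ᵀ.
Then v_1 = N · v_2 = (2, 2, 0, 2)ᵀ.

Sanity check: (A − (-1)·I) v_1 = (0, 0, 0, 0)ᵀ = 0. ✓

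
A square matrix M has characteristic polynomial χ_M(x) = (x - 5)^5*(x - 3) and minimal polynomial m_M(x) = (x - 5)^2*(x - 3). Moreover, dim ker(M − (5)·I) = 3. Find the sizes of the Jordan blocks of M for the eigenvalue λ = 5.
Block sizes for λ = 5: [2, 2, 1]

Step 1 — from the characteristic polynomial, algebraic multiplicity of λ = 5 is 5. From dim ker(M − (5)·I) = 3, there are exactly 3 Jordan blocks for λ = 5.
Step 2 — from the minimal polynomial, the factor (x − 5)^2 tells us the largest block for λ = 5 has size 2.
Step 3 — with total size 5, 3 blocks, and largest block 2, the block sizes (in nonincreasing order) are [2, 2, 1].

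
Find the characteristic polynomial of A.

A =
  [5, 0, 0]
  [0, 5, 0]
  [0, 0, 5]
x^3 - 15*x^2 + 75*x - 125

Expanding det(x·I − A) (e.g. by cofactor expansion or by noting that A is similar to its Jordan form J, which has the same characteristic polynomial as A) gives
  χ_A(x) = x^3 - 15*x^2 + 75*x - 125
which factors as (x - 5)^3. The eigenvalues (with algebraic multiplicities) are λ = 5 with multiplicity 3.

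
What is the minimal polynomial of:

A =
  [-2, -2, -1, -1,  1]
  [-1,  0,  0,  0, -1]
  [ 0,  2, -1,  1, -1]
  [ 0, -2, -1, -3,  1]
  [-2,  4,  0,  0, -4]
x^3 + 6*x^2 + 12*x + 8

The characteristic polynomial is χ_A(x) = (x + 2)^5, so the eigenvalues are known. The minimal polynomial is
  m_A(x) = Π_λ (x − λ)^{k_λ}
where k_λ is the size of the *largest* Jordan block for λ (equivalently, the smallest k with (A − λI)^k v = 0 for every generalised eigenvector v of λ).

  λ = -2: largest Jordan block has size 3, contributing (x + 2)^3

So m_A(x) = (x + 2)^3 = x^3 + 6*x^2 + 12*x + 8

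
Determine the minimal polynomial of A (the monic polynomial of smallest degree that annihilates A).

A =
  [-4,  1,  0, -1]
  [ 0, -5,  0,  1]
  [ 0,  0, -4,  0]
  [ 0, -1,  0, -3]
x^2 + 8*x + 16

The characteristic polynomial is χ_A(x) = (x + 4)^4, so the eigenvalues are known. The minimal polynomial is
  m_A(x) = Π_λ (x − λ)^{k_λ}
where k_λ is the size of the *largest* Jordan block for λ (equivalently, the smallest k with (A − λI)^k v = 0 for every generalised eigenvector v of λ).

  λ = -4: largest Jordan block has size 2, contributing (x + 4)^2

So m_A(x) = (x + 4)^2 = x^2 + 8*x + 16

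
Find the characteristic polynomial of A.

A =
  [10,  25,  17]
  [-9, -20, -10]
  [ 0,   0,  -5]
x^3 + 15*x^2 + 75*x + 125

Expanding det(x·I − A) (e.g. by cofactor expansion or by noting that A is similar to its Jordan form J, which has the same characteristic polynomial as A) gives
  χ_A(x) = x^3 + 15*x^2 + 75*x + 125
which factors as (x + 5)^3. The eigenvalues (with algebraic multiplicities) are λ = -5 with multiplicity 3.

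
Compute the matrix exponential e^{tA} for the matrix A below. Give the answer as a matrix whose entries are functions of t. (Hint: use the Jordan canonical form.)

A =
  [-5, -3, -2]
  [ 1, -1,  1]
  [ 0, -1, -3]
e^{tA} =
  [t^2*exp(-3*t)/2 - 2*t*exp(-3*t) + exp(-3*t), t^2*exp(-3*t) - 3*t*exp(-3*t), t^2*exp(-3*t)/2 - 2*t*exp(-3*t)]
  [t*exp(-3*t), 2*t*exp(-3*t) + exp(-3*t), t*exp(-3*t)]
  [-t^2*exp(-3*t)/2, -t^2*exp(-3*t) - t*exp(-3*t), -t^2*exp(-3*t)/2 + exp(-3*t)]

Strategy: write A = P · J · P⁻¹ where J is a Jordan canonical form, so e^{tA} = P · e^{tJ} · P⁻¹, and e^{tJ} can be computed block-by-block.

A has Jordan form
J =
  [-3,  1,  0]
  [ 0, -3,  1]
  [ 0,  0, -3]
(up to reordering of blocks).

Per-block formulas:
  For a 3×3 Jordan block J_3(-3): exp(t · J_3(-3)) = e^(-3t)·(I + t·N + (t^2/2)·N^2), where N is the 3×3 nilpotent shift.

After assembling e^{tJ} and conjugating by P, we get:

e^{tA} =
  [t^2*exp(-3*t)/2 - 2*t*exp(-3*t) + exp(-3*t), t^2*exp(-3*t) - 3*t*exp(-3*t), t^2*exp(-3*t)/2 - 2*t*exp(-3*t)]
  [t*exp(-3*t), 2*t*exp(-3*t) + exp(-3*t), t*exp(-3*t)]
  [-t^2*exp(-3*t)/2, -t^2*exp(-3*t) - t*exp(-3*t), -t^2*exp(-3*t)/2 + exp(-3*t)]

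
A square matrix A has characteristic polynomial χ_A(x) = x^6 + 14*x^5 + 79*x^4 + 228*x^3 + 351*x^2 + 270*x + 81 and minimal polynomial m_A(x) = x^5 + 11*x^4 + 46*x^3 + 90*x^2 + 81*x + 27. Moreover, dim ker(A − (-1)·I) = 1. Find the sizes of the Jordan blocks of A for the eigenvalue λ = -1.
Block sizes for λ = -1: [2]

Step 1 — from the characteristic polynomial, algebraic multiplicity of λ = -1 is 2. From dim ker(A − (-1)·I) = 1, there are exactly 1 Jordan blocks for λ = -1.
Step 2 — from the minimal polynomial, the factor (x + 1)^2 tells us the largest block for λ = -1 has size 2.
Step 3 — with total size 2, 1 blocks, and largest block 2, the block sizes (in nonincreasing order) are [2].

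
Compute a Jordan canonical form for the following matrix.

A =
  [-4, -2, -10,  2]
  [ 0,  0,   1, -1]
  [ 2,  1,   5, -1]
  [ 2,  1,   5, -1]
J_3(0) ⊕ J_1(0)

The characteristic polynomial is
  det(x·I − A) = x^4

Eigenvalues and multiplicities (the geometric multiplicity of λ is n − rank(A − λI), which equals the number of Jordan blocks for λ):
  λ = 0: algebraic multiplicity = 4, geometric multiplicity = 2

Determining the block sizes for each eigenvalue:
  λ = 0: with am = 4 and gm = 2, the partition is not yet determined (e.g. several partitions of 4 into 2 parts exist). Let N = A − (0)·I. Computing rank(N^1) = 2, rank(N^2) = 1, rank(N^3) = 0; the number of blocks of size ≥ j is rank(N^{j−1}) − rank(N^j), giving [2, 1, 1]. So we have 1 block(s) of size 3, 1 block(s) of size 1 → block sizes [3, 1]

Assembling the blocks gives a Jordan form
J =
  [0, 1, 0, 0]
  [0, 0, 1, 0]
  [0, 0, 0, 0]
  [0, 0, 0, 0]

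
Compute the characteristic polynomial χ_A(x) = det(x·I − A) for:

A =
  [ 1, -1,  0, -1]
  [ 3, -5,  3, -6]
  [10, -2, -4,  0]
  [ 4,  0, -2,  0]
x^4 + 8*x^3 + 24*x^2 + 32*x + 16

Expanding det(x·I − A) (e.g. by cofactor expansion or by noting that A is similar to its Jordan form J, which has the same characteristic polynomial as A) gives
  χ_A(x) = x^4 + 8*x^3 + 24*x^2 + 32*x + 16
which factors as (x + 2)^4. The eigenvalues (with algebraic multiplicities) are λ = -2 with multiplicity 4.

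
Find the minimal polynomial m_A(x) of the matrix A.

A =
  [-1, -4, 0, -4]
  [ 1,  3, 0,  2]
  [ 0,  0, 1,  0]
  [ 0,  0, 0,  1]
x^2 - 2*x + 1

The characteristic polynomial is χ_A(x) = (x - 1)^4, so the eigenvalues are known. The minimal polynomial is
  m_A(x) = Π_λ (x − λ)^{k_λ}
where k_λ is the size of the *largest* Jordan block for λ (equivalently, the smallest k with (A − λI)^k v = 0 for every generalised eigenvector v of λ).

  λ = 1: largest Jordan block has size 2, contributing (x − 1)^2

So m_A(x) = (x - 1)^2 = x^2 - 2*x + 1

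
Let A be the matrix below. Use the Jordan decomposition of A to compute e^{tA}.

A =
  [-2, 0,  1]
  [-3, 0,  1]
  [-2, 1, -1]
e^{tA} =
  [-t^2*exp(-t)/2 - t*exp(-t) + exp(-t), t^2*exp(-t)/2, -t^2*exp(-t)/2 + t*exp(-t)]
  [-t^2*exp(-t) - 3*t*exp(-t), t^2*exp(-t) + t*exp(-t) + exp(-t), -t^2*exp(-t) + t*exp(-t)]
  [-t^2*exp(-t)/2 - 2*t*exp(-t), t^2*exp(-t)/2 + t*exp(-t), -t^2*exp(-t)/2 + exp(-t)]

Strategy: write A = P · J · P⁻¹ where J is a Jordan canonical form, so e^{tA} = P · e^{tJ} · P⁻¹, and e^{tJ} can be computed block-by-block.

A has Jordan form
J =
  [-1,  1,  0]
  [ 0, -1,  1]
  [ 0,  0, -1]
(up to reordering of blocks).

Per-block formulas:
  For a 3×3 Jordan block J_3(-1): exp(t · J_3(-1)) = e^(-1t)·(I + t·N + (t^2/2)·N^2), where N is the 3×3 nilpotent shift.

After assembling e^{tJ} and conjugating by P, we get:

e^{tA} =
  [-t^2*exp(-t)/2 - t*exp(-t) + exp(-t), t^2*exp(-t)/2, -t^2*exp(-t)/2 + t*exp(-t)]
  [-t^2*exp(-t) - 3*t*exp(-t), t^2*exp(-t) + t*exp(-t) + exp(-t), -t^2*exp(-t) + t*exp(-t)]
  [-t^2*exp(-t)/2 - 2*t*exp(-t), t^2*exp(-t)/2 + t*exp(-t), -t^2*exp(-t)/2 + exp(-t)]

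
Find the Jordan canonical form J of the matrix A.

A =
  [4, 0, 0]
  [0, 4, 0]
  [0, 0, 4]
J_1(4) ⊕ J_1(4) ⊕ J_1(4)

The characteristic polynomial is
  det(x·I − A) = x^3 - 12*x^2 + 48*x - 64 = (x - 4)^3

Eigenvalues and multiplicities (the geometric multiplicity of λ is n − rank(A − λI), which equals the number of Jordan blocks for λ):
  λ = 4: algebraic multiplicity = 3, geometric multiplicity = 3

Determining the block sizes for each eigenvalue:
  λ = 4: gm = am = 3, so every block has size 1 → block sizes [1, 1, 1]

Assembling the blocks gives a Jordan form
J =
  [4, 0, 0]
  [0, 4, 0]
  [0, 0, 4]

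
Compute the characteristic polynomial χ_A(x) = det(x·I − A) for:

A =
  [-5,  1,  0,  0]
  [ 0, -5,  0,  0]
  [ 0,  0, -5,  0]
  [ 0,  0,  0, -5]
x^4 + 20*x^3 + 150*x^2 + 500*x + 625

Expanding det(x·I − A) (e.g. by cofactor expansion or by noting that A is similar to its Jordan form J, which has the same characteristic polynomial as A) gives
  χ_A(x) = x^4 + 20*x^3 + 150*x^2 + 500*x + 625
which factors as (x + 5)^4. The eigenvalues (with algebraic multiplicities) are λ = -5 with multiplicity 4.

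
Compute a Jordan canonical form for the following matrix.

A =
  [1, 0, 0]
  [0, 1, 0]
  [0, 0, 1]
J_1(1) ⊕ J_1(1) ⊕ J_1(1)

The characteristic polynomial is
  det(x·I − A) = x^3 - 3*x^2 + 3*x - 1 = (x - 1)^3

Eigenvalues and multiplicities (the geometric multiplicity of λ is n − rank(A − λI), which equals the number of Jordan blocks for λ):
  λ = 1: algebraic multiplicity = 3, geometric multiplicity = 3

Determining the block sizes for each eigenvalue:
  λ = 1: gm = am = 3, so every block has size 1 → block sizes [1, 1, 1]

Assembling the blocks gives a Jordan form
J =
  [1, 0, 0]
  [0, 1, 0]
  [0, 0, 1]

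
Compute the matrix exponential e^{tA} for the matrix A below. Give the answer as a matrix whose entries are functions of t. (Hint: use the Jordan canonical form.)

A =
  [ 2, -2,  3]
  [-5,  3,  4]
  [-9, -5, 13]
e^{tA} =
  [-t^2*exp(6*t)/2 - 4*t*exp(6*t) + exp(6*t), -t^2*exp(6*t)/2 - 2*t*exp(6*t), t^2*exp(6*t)/2 + 3*t*exp(6*t)]
  [-t^2*exp(6*t)/2 - 5*t*exp(6*t), -t^2*exp(6*t)/2 - 3*t*exp(6*t) + exp(6*t), t^2*exp(6*t)/2 + 4*t*exp(6*t)]
  [-t^2*exp(6*t) - 9*t*exp(6*t), -t^2*exp(6*t) - 5*t*exp(6*t), t^2*exp(6*t) + 7*t*exp(6*t) + exp(6*t)]

Strategy: write A = P · J · P⁻¹ where J is a Jordan canonical form, so e^{tA} = P · e^{tJ} · P⁻¹, and e^{tJ} can be computed block-by-block.

A has Jordan form
J =
  [6, 1, 0]
  [0, 6, 1]
  [0, 0, 6]
(up to reordering of blocks).

Per-block formulas:
  For a 3×3 Jordan block J_3(6): exp(t · J_3(6)) = e^(6t)·(I + t·N + (t^2/2)·N^2), where N is the 3×3 nilpotent shift.

After assembling e^{tJ} and conjugating by P, we get:

e^{tA} =
  [-t^2*exp(6*t)/2 - 4*t*exp(6*t) + exp(6*t), -t^2*exp(6*t)/2 - 2*t*exp(6*t), t^2*exp(6*t)/2 + 3*t*exp(6*t)]
  [-t^2*exp(6*t)/2 - 5*t*exp(6*t), -t^2*exp(6*t)/2 - 3*t*exp(6*t) + exp(6*t), t^2*exp(6*t)/2 + 4*t*exp(6*t)]
  [-t^2*exp(6*t) - 9*t*exp(6*t), -t^2*exp(6*t) - 5*t*exp(6*t), t^2*exp(6*t) + 7*t*exp(6*t) + exp(6*t)]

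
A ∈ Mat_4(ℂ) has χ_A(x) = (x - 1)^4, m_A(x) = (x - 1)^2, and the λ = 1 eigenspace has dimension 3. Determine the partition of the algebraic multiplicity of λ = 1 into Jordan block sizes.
Block sizes for λ = 1: [2, 1, 1]

Step 1 — from the characteristic polynomial, algebraic multiplicity of λ = 1 is 4. From dim ker(A − (1)·I) = 3, there are exactly 3 Jordan blocks for λ = 1.
Step 2 — from the minimal polynomial, the factor (x − 1)^2 tells us the largest block for λ = 1 has size 2.
Step 3 — with total size 4, 3 blocks, and largest block 2, the block sizes (in nonincreasing order) are [2, 1, 1].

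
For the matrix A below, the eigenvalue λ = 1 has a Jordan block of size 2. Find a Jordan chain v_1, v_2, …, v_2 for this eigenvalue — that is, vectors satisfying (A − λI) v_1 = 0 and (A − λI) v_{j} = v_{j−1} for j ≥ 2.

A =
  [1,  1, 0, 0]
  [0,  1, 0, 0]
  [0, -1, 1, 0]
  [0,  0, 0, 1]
A Jordan chain for λ = 1 of length 2:
v_1 = (1, 0, -1, 0)ᵀ
v_2 = (0, 1, 0, 0)ᵀ

Let N = A − (1)·I. We want v_2 with N^2 v_2 = 0 but N^1 v_2 ≠ 0; then v_{j-1} := N · v_j for j = 2, …, 2.

Pick v_2 = (0, 1, 0, 0)ᵀ.
Then v_1 = N · v_2 = (1, 0, -1, 0)ᵀ.

Sanity check: (A − (1)·I) v_1 = (0, 0, 0, 0)ᵀ = 0. ✓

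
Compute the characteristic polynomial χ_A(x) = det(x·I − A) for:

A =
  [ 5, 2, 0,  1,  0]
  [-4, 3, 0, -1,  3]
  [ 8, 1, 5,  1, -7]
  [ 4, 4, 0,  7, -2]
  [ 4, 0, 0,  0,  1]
x^5 - 21*x^4 + 174*x^3 - 710*x^2 + 1425*x - 1125

Expanding det(x·I − A) (e.g. by cofactor expansion or by noting that A is similar to its Jordan form J, which has the same characteristic polynomial as A) gives
  χ_A(x) = x^5 - 21*x^4 + 174*x^3 - 710*x^2 + 1425*x - 1125
which factors as (x - 5)^3*(x - 3)^2. The eigenvalues (with algebraic multiplicities) are λ = 3 with multiplicity 2, λ = 5 with multiplicity 3.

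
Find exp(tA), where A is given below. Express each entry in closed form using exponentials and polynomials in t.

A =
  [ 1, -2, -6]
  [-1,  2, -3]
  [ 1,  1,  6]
e^{tA} =
  [-2*t*exp(3*t) + exp(3*t), -2*t*exp(3*t), -6*t*exp(3*t)]
  [-t*exp(3*t), -t*exp(3*t) + exp(3*t), -3*t*exp(3*t)]
  [t*exp(3*t), t*exp(3*t), 3*t*exp(3*t) + exp(3*t)]

Strategy: write A = P · J · P⁻¹ where J is a Jordan canonical form, so e^{tA} = P · e^{tJ} · P⁻¹, and e^{tJ} can be computed block-by-block.

A has Jordan form
J =
  [3, 1, 0]
  [0, 3, 0]
  [0, 0, 3]
(up to reordering of blocks).

Per-block formulas:
  For a 2×2 Jordan block J_2(3): exp(t · J_2(3)) = e^(3t)·(I + t·N), where N is the 2×2 nilpotent shift.
  For a 1×1 block at λ = 3: exp(t · [3]) = [e^(3t)].

After assembling e^{tJ} and conjugating by P, we get:

e^{tA} =
  [-2*t*exp(3*t) + exp(3*t), -2*t*exp(3*t), -6*t*exp(3*t)]
  [-t*exp(3*t), -t*exp(3*t) + exp(3*t), -3*t*exp(3*t)]
  [t*exp(3*t), t*exp(3*t), 3*t*exp(3*t) + exp(3*t)]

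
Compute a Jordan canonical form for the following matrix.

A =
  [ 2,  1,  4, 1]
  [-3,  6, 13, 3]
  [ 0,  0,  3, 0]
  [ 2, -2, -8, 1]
J_3(3) ⊕ J_1(3)

The characteristic polynomial is
  det(x·I − A) = x^4 - 12*x^3 + 54*x^2 - 108*x + 81 = (x - 3)^4

Eigenvalues and multiplicities (the geometric multiplicity of λ is n − rank(A − λI), which equals the number of Jordan blocks for λ):
  λ = 3: algebraic multiplicity = 4, geometric multiplicity = 2

Determining the block sizes for each eigenvalue:
  λ = 3: with am = 4 and gm = 2, the partition is not yet determined (e.g. several partitions of 4 into 2 parts exist). Let N = A − (3)·I. Computing rank(N^1) = 2, rank(N^2) = 1, rank(N^3) = 0; the number of blocks of size ≥ j is rank(N^{j−1}) − rank(N^j), giving [2, 1, 1]. So we have 1 block(s) of size 3, 1 block(s) of size 1 → block sizes [3, 1]

Assembling the blocks gives a Jordan form
J =
  [3, 1, 0, 0]
  [0, 3, 1, 0]
  [0, 0, 3, 0]
  [0, 0, 0, 3]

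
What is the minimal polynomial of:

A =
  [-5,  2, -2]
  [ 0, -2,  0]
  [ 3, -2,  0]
x^2 + 5*x + 6

The characteristic polynomial is χ_A(x) = (x + 2)^2*(x + 3), so the eigenvalues are known. The minimal polynomial is
  m_A(x) = Π_λ (x − λ)^{k_λ}
where k_λ is the size of the *largest* Jordan block for λ (equivalently, the smallest k with (A − λI)^k v = 0 for every generalised eigenvector v of λ).

  λ = -3: largest Jordan block has size 1, contributing (x + 3)
  λ = -2: largest Jordan block has size 1, contributing (x + 2)

So m_A(x) = (x + 2)*(x + 3) = x^2 + 5*x + 6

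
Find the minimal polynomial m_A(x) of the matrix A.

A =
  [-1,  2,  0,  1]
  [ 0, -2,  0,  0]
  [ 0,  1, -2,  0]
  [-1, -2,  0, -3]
x^2 + 4*x + 4

The characteristic polynomial is χ_A(x) = (x + 2)^4, so the eigenvalues are known. The minimal polynomial is
  m_A(x) = Π_λ (x − λ)^{k_λ}
where k_λ is the size of the *largest* Jordan block for λ (equivalently, the smallest k with (A − λI)^k v = 0 for every generalised eigenvector v of λ).

  λ = -2: largest Jordan block has size 2, contributing (x + 2)^2

So m_A(x) = (x + 2)^2 = x^2 + 4*x + 4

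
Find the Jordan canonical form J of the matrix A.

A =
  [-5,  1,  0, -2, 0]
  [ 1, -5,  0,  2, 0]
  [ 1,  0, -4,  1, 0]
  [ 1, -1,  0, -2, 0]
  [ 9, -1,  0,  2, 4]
J_2(-4) ⊕ J_2(-4) ⊕ J_1(4)

The characteristic polynomial is
  det(x·I − A) = x^5 + 12*x^4 + 32*x^3 - 128*x^2 - 768*x - 1024 = (x - 4)*(x + 4)^4

Eigenvalues and multiplicities (the geometric multiplicity of λ is n − rank(A − λI), which equals the number of Jordan blocks for λ):
  λ = -4: algebraic multiplicity = 4, geometric multiplicity = 2
  λ = 4: algebraic multiplicity = 1, geometric multiplicity = 1

Determining the block sizes for each eigenvalue:
  λ = -4: with am = 4 and gm = 2, the partition is not yet determined (e.g. several partitions of 4 into 2 parts exist). Let N = A − (-4)·I. Computing rank(N^1) = 3, rank(N^2) = 1; the number of blocks of size ≥ j is rank(N^{j−1}) − rank(N^j), giving [2, 2]. So we have 2 block(s) of size 2 → block sizes [2, 2]
  λ = 4: one block (gm = 1), so the single block has size am = 1 → block sizes [1]

Assembling the blocks gives a Jordan form
J =
  [-4,  1,  0,  0, 0]
  [ 0, -4,  0,  0, 0]
  [ 0,  0, -4,  1, 0]
  [ 0,  0,  0, -4, 0]
  [ 0,  0,  0,  0, 4]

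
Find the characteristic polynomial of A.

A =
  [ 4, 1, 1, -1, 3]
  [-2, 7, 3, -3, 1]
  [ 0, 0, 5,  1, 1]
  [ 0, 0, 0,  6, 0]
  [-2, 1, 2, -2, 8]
x^5 - 30*x^4 + 360*x^3 - 2160*x^2 + 6480*x - 7776

Expanding det(x·I − A) (e.g. by cofactor expansion or by noting that A is similar to its Jordan form J, which has the same characteristic polynomial as A) gives
  χ_A(x) = x^5 - 30*x^4 + 360*x^3 - 2160*x^2 + 6480*x - 7776
which factors as (x - 6)^5. The eigenvalues (with algebraic multiplicities) are λ = 6 with multiplicity 5.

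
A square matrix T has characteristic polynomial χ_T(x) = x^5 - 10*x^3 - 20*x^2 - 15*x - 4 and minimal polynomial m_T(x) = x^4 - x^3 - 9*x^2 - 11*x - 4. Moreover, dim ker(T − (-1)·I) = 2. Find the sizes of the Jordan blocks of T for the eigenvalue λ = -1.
Block sizes for λ = -1: [3, 1]

Step 1 — from the characteristic polynomial, algebraic multiplicity of λ = -1 is 4. From dim ker(T − (-1)·I) = 2, there are exactly 2 Jordan blocks for λ = -1.
Step 2 — from the minimal polynomial, the factor (x + 1)^3 tells us the largest block for λ = -1 has size 3.
Step 3 — with total size 4, 2 blocks, and largest block 3, the block sizes (in nonincreasing order) are [3, 1].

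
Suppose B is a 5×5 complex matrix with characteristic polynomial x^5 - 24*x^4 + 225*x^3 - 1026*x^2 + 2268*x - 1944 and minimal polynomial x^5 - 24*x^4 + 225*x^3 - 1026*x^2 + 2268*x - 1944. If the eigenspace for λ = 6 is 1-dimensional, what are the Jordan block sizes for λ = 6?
Block sizes for λ = 6: [3]

Step 1 — from the characteristic polynomial, algebraic multiplicity of λ = 6 is 3. From dim ker(B − (6)·I) = 1, there are exactly 1 Jordan blocks for λ = 6.
Step 2 — from the minimal polynomial, the factor (x − 6)^3 tells us the largest block for λ = 6 has size 3.
Step 3 — with total size 3, 1 blocks, and largest block 3, the block sizes (in nonincreasing order) are [3].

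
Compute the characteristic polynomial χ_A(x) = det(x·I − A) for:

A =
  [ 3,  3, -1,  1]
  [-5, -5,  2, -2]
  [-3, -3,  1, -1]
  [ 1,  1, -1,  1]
x^4

Expanding det(x·I − A) (e.g. by cofactor expansion or by noting that A is similar to its Jordan form J, which has the same characteristic polynomial as A) gives
  χ_A(x) = x^4
which factors as x^4. The eigenvalues (with algebraic multiplicities) are λ = 0 with multiplicity 4.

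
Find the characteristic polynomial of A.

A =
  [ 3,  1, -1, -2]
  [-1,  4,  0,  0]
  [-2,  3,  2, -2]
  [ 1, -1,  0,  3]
x^4 - 12*x^3 + 54*x^2 - 108*x + 81

Expanding det(x·I − A) (e.g. by cofactor expansion or by noting that A is similar to its Jordan form J, which has the same characteristic polynomial as A) gives
  χ_A(x) = x^4 - 12*x^3 + 54*x^2 - 108*x + 81
which factors as (x - 3)^4. The eigenvalues (with algebraic multiplicities) are λ = 3 with multiplicity 4.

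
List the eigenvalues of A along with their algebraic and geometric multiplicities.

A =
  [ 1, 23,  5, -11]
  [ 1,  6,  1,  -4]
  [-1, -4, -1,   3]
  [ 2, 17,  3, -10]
λ = -1: alg = 4, geom = 2

Step 1 — factor the characteristic polynomial to read off the algebraic multiplicities:
  χ_A(x) = (x + 1)^4

Step 2 — compute geometric multiplicities via the rank-nullity identity g(λ) = n − rank(A − λI):
  rank(A − (-1)·I) = 2, so dim ker(A − (-1)·I) = n − 2 = 2

Summary:
  λ = -1: algebraic multiplicity = 4, geometric multiplicity = 2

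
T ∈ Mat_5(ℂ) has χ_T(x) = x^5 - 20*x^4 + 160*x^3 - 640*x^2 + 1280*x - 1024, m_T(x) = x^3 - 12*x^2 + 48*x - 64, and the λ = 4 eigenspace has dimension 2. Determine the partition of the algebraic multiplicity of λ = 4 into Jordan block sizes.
Block sizes for λ = 4: [3, 2]

Step 1 — from the characteristic polynomial, algebraic multiplicity of λ = 4 is 5. From dim ker(T − (4)·I) = 2, there are exactly 2 Jordan blocks for λ = 4.
Step 2 — from the minimal polynomial, the factor (x − 4)^3 tells us the largest block for λ = 4 has size 3.
Step 3 — with total size 5, 2 blocks, and largest block 3, the block sizes (in nonincreasing order) are [3, 2].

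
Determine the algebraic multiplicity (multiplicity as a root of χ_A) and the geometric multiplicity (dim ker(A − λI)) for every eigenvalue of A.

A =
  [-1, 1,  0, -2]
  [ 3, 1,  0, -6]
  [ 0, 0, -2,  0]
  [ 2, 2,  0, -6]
λ = -2: alg = 4, geom = 3

Step 1 — factor the characteristic polynomial to read off the algebraic multiplicities:
  χ_A(x) = (x + 2)^4

Step 2 — compute geometric multiplicities via the rank-nullity identity g(λ) = n − rank(A − λI):
  rank(A − (-2)·I) = 1, so dim ker(A − (-2)·I) = n − 1 = 3

Summary:
  λ = -2: algebraic multiplicity = 4, geometric multiplicity = 3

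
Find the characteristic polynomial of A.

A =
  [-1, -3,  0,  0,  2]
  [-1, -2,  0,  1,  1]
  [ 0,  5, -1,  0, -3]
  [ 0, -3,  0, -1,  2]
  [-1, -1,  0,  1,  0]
x^5 + 5*x^4 + 10*x^3 + 10*x^2 + 5*x + 1

Expanding det(x·I − A) (e.g. by cofactor expansion or by noting that A is similar to its Jordan form J, which has the same characteristic polynomial as A) gives
  χ_A(x) = x^5 + 5*x^4 + 10*x^3 + 10*x^2 + 5*x + 1
which factors as (x + 1)^5. The eigenvalues (with algebraic multiplicities) are λ = -1 with multiplicity 5.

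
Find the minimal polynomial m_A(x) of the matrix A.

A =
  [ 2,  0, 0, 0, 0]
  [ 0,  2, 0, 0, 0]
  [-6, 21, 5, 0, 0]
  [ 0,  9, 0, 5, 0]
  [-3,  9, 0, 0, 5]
x^2 - 7*x + 10

The characteristic polynomial is χ_A(x) = (x - 5)^3*(x - 2)^2, so the eigenvalues are known. The minimal polynomial is
  m_A(x) = Π_λ (x − λ)^{k_λ}
where k_λ is the size of the *largest* Jordan block for λ (equivalently, the smallest k with (A − λI)^k v = 0 for every generalised eigenvector v of λ).

  λ = 2: largest Jordan block has size 1, contributing (x − 2)
  λ = 5: largest Jordan block has size 1, contributing (x − 5)

So m_A(x) = (x - 5)*(x - 2) = x^2 - 7*x + 10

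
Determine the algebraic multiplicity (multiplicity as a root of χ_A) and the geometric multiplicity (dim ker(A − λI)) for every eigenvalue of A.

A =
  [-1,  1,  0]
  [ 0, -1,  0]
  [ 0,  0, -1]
λ = -1: alg = 3, geom = 2

Step 1 — factor the characteristic polynomial to read off the algebraic multiplicities:
  χ_A(x) = (x + 1)^3

Step 2 — compute geometric multiplicities via the rank-nullity identity g(λ) = n − rank(A − λI):
  rank(A − (-1)·I) = 1, so dim ker(A − (-1)·I) = n − 1 = 2

Summary:
  λ = -1: algebraic multiplicity = 3, geometric multiplicity = 2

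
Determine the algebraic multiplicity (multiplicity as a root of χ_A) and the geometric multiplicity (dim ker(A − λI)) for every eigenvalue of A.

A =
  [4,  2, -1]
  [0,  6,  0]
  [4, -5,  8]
λ = 6: alg = 3, geom = 1

Step 1 — factor the characteristic polynomial to read off the algebraic multiplicities:
  χ_A(x) = (x - 6)^3

Step 2 — compute geometric multiplicities via the rank-nullity identity g(λ) = n − rank(A − λI):
  rank(A − (6)·I) = 2, so dim ker(A − (6)·I) = n − 2 = 1

Summary:
  λ = 6: algebraic multiplicity = 3, geometric multiplicity = 1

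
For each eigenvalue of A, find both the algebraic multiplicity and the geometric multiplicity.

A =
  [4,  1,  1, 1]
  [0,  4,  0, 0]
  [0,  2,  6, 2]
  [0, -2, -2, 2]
λ = 4: alg = 4, geom = 3

Step 1 — factor the characteristic polynomial to read off the algebraic multiplicities:
  χ_A(x) = (x - 4)^4

Step 2 — compute geometric multiplicities via the rank-nullity identity g(λ) = n − rank(A − λI):
  rank(A − (4)·I) = 1, so dim ker(A − (4)·I) = n − 1 = 3

Summary:
  λ = 4: algebraic multiplicity = 4, geometric multiplicity = 3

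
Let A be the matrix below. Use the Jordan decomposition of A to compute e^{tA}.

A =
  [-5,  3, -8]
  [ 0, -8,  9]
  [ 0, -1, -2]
e^{tA} =
  [exp(-5*t), -t^2*exp(-5*t)/2 + 3*t*exp(-5*t), 3*t^2*exp(-5*t)/2 - 8*t*exp(-5*t)]
  [0, -3*t*exp(-5*t) + exp(-5*t), 9*t*exp(-5*t)]
  [0, -t*exp(-5*t), 3*t*exp(-5*t) + exp(-5*t)]

Strategy: write A = P · J · P⁻¹ where J is a Jordan canonical form, so e^{tA} = P · e^{tJ} · P⁻¹, and e^{tJ} can be computed block-by-block.

A has Jordan form
J =
  [-5,  1,  0]
  [ 0, -5,  1]
  [ 0,  0, -5]
(up to reordering of blocks).

Per-block formulas:
  For a 3×3 Jordan block J_3(-5): exp(t · J_3(-5)) = e^(-5t)·(I + t·N + (t^2/2)·N^2), where N is the 3×3 nilpotent shift.

After assembling e^{tJ} and conjugating by P, we get:

e^{tA} =
  [exp(-5*t), -t^2*exp(-5*t)/2 + 3*t*exp(-5*t), 3*t^2*exp(-5*t)/2 - 8*t*exp(-5*t)]
  [0, -3*t*exp(-5*t) + exp(-5*t), 9*t*exp(-5*t)]
  [0, -t*exp(-5*t), 3*t*exp(-5*t) + exp(-5*t)]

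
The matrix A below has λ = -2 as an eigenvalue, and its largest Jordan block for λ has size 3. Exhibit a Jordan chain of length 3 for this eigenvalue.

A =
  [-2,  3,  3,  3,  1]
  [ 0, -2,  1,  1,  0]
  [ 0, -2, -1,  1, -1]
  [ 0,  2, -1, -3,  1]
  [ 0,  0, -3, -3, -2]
A Jordan chain for λ = -2 of length 3:
v_1 = (0, 0, 1, -1, 0)ᵀ
v_2 = (3, 1, 1, -1, -3)ᵀ
v_3 = (0, 0, 1, 0, 0)ᵀ

Let N = A − (-2)·I. We want v_3 with N^3 v_3 = 0 but N^2 v_3 ≠ 0; then v_{j-1} := N · v_j for j = 3, …, 2.

Pick v_3 = (0, 0, 1, 0, 0)ᵀ.
Then v_2 = N · v_3 = (3, 1, 1, -1, -3)ᵀ.
Then v_1 = N · v_2 = (0, 0, 1, -1, 0)ᵀ.

Sanity check: (A − (-2)·I) v_1 = (0, 0, 0, 0, 0)ᵀ = 0. ✓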